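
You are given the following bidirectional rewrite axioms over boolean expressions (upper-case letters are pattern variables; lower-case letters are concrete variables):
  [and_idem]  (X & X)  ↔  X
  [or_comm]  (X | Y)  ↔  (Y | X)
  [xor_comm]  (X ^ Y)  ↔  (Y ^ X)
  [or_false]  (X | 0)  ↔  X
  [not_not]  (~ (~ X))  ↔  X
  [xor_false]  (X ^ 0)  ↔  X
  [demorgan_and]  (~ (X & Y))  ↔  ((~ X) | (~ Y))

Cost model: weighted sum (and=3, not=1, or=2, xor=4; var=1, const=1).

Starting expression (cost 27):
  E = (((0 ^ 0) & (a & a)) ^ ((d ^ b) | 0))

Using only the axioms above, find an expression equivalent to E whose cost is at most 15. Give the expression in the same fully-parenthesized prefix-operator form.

(1) (a & a)  =[and_idem →]=  a    ⊢ (((0 ^ 0) & a) ^ ((d ^ b) | 0))
(2) ((d ^ b) | 0)  =[or_false →]=  (d ^ b)    ⊢ (((0 ^ 0) & a) ^ (d ^ b))
(3) (0 ^ 0)  =[xor_false →]=  0    ⊢ cost 15, within 15

((0 & a) ^ (d ^ b))   [cost 15]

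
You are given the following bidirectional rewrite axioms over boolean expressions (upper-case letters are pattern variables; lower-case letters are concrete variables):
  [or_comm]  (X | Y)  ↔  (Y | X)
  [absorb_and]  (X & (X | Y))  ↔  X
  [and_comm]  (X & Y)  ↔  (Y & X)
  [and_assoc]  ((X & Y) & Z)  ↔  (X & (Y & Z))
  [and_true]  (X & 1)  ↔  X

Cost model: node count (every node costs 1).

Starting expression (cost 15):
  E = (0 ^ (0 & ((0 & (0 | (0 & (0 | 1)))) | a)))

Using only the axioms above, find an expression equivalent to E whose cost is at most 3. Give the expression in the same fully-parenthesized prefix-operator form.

(0 ^ 0)   [cost 3]

(1) (0 & (0 | 1))  =[absorb_and →]=  0    ⊢ (0 ^ (0 & ((0 & (0 | 0)) | a)))
(2) (0 & (0 | 0))  =[absorb_and →]=  0    ⊢ (0 ^ (0 & (0 | a)))
(3) (0 & (0 | a))  =[absorb_and →]=  0    ⊢ cost 3, within 3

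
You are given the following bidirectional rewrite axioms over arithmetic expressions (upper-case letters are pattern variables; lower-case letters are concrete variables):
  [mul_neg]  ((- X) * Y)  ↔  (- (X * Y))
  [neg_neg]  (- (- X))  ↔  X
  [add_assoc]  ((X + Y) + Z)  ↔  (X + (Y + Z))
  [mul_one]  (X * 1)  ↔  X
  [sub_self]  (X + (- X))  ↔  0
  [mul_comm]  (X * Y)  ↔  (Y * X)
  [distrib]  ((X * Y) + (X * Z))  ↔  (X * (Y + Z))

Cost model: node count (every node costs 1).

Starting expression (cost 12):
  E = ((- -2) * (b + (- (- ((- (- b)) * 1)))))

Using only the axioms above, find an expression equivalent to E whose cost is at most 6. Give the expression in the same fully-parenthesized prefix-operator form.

step 1: neg_neg (→) rewrites (- (- b)) into b, now ((- -2) * (b + (- (- (b * 1)))))
step 2: mul_one (→) rewrites (b * 1) into b, now ((- -2) * (b + (- (- b))))
step 3: neg_neg (→) rewrites (- (- b)) into b, reaching cost 6 (bound 6)

((- -2) * (b + b))   [cost 6]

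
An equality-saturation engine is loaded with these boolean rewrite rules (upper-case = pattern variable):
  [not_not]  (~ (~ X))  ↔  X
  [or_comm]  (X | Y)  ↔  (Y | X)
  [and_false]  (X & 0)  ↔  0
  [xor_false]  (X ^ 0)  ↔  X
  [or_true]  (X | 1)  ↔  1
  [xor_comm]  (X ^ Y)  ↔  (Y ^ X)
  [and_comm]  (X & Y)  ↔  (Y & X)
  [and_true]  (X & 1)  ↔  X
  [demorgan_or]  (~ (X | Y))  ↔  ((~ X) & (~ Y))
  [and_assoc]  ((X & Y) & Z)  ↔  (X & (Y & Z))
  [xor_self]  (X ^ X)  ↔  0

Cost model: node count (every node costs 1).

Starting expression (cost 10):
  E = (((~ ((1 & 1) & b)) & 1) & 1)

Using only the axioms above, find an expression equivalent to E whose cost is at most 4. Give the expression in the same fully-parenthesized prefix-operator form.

(~ (1 & b))   [cost 4]

1. [and_true →] ((~ ((1 & 1) & b)) & 1)  →  (~ ((1 & 1) & b));  E = ((~ ((1 & 1) & b)) & 1)
2. [and_true →] (1 & 1)  →  1;  E = ((~ (1 & b)) & 1)
3. [and_true →] ((~ (1 & b)) & 1)  →  (~ (1 & b));  cost 4 ≤ 4, done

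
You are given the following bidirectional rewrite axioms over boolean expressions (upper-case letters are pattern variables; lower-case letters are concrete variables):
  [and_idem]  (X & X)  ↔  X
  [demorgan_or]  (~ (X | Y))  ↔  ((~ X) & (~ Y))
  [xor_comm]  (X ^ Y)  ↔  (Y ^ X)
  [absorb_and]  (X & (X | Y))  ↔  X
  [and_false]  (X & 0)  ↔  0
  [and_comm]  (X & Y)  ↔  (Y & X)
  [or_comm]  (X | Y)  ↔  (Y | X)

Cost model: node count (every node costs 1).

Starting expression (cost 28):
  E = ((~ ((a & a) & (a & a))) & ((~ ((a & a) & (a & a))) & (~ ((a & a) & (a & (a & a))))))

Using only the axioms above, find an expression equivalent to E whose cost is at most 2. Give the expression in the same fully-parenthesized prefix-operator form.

step 1: and_idem (→) rewrites (a & a) into a, now ((~ ((a & a) & (a & a))) & ((~ ((a & a) & (a & a))) & (~ ((a & a) & (a & a)))))
step 2: and_idem (→) rewrites ((~ ((a & a) & (a & a))) & (~ ((a & a) & (a & a)))) into (~ ((a & a) & (a & a))), now ((~ ((a & a) & (a & a))) & (~ ((a & a) & (a & a))))
step 3: and_idem (→) rewrites ((~ ((a & a) & (a & a))) & (~ ((a & a) & (a & a)))) into (~ ((a & a) & (a & a)))
step 4: and_idem (→) rewrites ((a & a) & (a & a)) into (a & a), now (~ (a & a))
step 5: and_idem (→) rewrites (a & a) into a, reaching cost 2 (bound 2)

(~ a)   [cost 2]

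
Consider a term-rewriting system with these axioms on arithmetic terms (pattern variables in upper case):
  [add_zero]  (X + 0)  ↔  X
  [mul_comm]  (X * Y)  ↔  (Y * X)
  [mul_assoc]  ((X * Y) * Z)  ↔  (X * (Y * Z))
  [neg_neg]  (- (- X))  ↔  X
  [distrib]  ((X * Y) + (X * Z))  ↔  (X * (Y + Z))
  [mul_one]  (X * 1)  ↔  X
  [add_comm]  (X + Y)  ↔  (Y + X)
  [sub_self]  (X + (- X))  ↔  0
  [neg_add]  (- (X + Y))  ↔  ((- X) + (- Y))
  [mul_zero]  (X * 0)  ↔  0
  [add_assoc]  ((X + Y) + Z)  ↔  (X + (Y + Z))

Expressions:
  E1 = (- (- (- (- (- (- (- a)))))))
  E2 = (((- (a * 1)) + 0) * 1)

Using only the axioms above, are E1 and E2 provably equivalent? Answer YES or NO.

YES

1. [neg_neg →] (- (- a))  →  a;  E1 = (- (- (- (- (- a)))))
2. [neg_neg →] (- (- (- (- (- a)))))  →  (- (- (- a)))
3. [neg_neg →] (- (- (- a)))  →  (- a)
4. [mul_one ←] a  →  (a * 1);  E1 = (- (a * 1))
5. [add_zero ←] (- (a * 1))  →  ((- (a * 1)) + 0)
6. [mul_one ←] ((- (a * 1)) + 0)  →  (((- (a * 1)) + 0) * 1);  this is E2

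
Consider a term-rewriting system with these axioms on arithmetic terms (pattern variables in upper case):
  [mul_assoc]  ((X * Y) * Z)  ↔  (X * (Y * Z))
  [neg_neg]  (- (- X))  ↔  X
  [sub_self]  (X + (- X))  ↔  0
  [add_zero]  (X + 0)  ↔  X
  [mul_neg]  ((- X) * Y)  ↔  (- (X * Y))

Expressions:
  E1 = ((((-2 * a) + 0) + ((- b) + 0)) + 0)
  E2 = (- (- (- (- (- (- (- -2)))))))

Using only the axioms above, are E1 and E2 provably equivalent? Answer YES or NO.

NO

All listed rules preserve value, hence provable equivalence implies equal values everywhere; look for a separating assignment.
a=0, b=0 gives E1 ↦ 0, E2 ↦ 2; values differ ⇒ not provably equivalent.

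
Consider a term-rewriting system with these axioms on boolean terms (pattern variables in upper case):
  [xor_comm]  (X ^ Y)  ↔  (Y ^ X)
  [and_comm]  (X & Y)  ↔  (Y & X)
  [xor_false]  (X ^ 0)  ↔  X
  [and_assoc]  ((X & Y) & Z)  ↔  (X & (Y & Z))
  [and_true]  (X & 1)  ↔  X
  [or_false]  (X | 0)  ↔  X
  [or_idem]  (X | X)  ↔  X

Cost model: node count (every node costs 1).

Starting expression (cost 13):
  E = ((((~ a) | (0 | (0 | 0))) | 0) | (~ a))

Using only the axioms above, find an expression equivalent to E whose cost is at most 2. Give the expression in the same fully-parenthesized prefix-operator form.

(~ a)   [cost 2]

1. [or_false →] (((~ a) | (0 | (0 | 0))) | 0)  →  ((~ a) | (0 | (0 | 0)));  E = (((~ a) | (0 | (0 | 0))) | (~ a))
2. [or_idem →] (0 | 0)  →  0;  E = (((~ a) | (0 | 0)) | (~ a))
3. [or_false →] (0 | 0)  →  0;  E = (((~ a) | 0) | (~ a))
4. [or_false →] ((~ a) | 0)  →  (~ a);  E = ((~ a) | (~ a))
5. [or_idem →] ((~ a) | (~ a))  →  (~ a);  cost 2 ≤ 2, done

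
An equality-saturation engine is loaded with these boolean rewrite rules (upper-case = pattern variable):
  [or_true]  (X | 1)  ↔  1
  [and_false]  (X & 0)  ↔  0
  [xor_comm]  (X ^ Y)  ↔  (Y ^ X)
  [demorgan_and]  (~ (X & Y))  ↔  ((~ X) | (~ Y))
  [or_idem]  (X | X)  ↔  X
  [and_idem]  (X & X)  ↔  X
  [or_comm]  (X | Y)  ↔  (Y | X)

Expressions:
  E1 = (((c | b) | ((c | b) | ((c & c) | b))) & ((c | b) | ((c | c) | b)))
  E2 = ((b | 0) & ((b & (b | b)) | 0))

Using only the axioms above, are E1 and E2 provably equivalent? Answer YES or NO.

All listed rules preserve value, hence provable equivalence implies equal values everywhere; look for a separating assignment.
b=0, c=1 gives E1 ↦ 1, E2 ↦ 0; values differ ⇒ not provably equivalent.

NO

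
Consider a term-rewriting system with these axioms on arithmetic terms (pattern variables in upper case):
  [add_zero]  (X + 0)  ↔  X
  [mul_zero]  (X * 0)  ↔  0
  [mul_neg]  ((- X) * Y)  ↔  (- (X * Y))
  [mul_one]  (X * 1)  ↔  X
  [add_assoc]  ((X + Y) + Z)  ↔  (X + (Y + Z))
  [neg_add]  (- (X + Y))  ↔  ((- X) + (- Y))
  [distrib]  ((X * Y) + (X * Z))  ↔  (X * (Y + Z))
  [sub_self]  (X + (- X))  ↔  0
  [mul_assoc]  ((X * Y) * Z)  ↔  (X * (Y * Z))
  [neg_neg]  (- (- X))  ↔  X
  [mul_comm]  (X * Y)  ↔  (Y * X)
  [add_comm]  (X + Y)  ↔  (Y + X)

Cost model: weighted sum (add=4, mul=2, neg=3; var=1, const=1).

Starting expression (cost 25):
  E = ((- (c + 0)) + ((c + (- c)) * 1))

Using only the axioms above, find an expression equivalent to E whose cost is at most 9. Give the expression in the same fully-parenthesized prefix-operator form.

((- c) + 0)   [cost 9]

(1) ((c + (- c)) * 1)  =[mul_one →]=  (c + (- c))    ⊢ ((- (c + 0)) + (c + (- c)))
(2) (c + (- c))  =[sub_self →]=  0    ⊢ ((- (c + 0)) + 0)
(3) (c + 0)  =[add_zero →]=  c    ⊢ cost 9, within 9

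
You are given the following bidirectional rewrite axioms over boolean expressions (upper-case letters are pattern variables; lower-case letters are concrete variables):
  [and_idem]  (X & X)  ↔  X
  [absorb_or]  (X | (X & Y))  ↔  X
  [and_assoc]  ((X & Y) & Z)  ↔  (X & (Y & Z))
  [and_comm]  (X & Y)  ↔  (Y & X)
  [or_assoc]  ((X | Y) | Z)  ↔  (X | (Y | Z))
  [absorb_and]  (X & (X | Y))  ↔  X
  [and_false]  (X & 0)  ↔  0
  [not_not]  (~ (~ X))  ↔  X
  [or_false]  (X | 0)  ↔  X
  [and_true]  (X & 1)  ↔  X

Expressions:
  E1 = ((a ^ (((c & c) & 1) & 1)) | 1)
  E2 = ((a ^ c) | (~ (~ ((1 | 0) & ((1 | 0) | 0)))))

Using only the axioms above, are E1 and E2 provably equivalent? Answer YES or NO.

(1) (c & c)  =[and_idem →]=  c    ⊢ ((a ^ ((c & 1) & 1)) | 1)
(2) ((c & 1) & 1)  =[and_true →]=  (c & 1)    ⊢ ((a ^ (c & 1)) | 1)
(3) (c & 1)  =[and_true →]=  c    ⊢ ((a ^ c) | 1)
(4) 1  =[or_false ←]=  (1 | 0)    ⊢ ((a ^ c) | (1 | 0))
(5) (1 | 0)  =[not_not ←]=  (~ (~ (1 | 0)))    ⊢ ((a ^ c) | (~ (~ (1 | 0))))
(6) (1 | 0)  =[absorb_and ←]=  ((1 | 0) & ((1 | 0) | 0))    ⊢ E2

YES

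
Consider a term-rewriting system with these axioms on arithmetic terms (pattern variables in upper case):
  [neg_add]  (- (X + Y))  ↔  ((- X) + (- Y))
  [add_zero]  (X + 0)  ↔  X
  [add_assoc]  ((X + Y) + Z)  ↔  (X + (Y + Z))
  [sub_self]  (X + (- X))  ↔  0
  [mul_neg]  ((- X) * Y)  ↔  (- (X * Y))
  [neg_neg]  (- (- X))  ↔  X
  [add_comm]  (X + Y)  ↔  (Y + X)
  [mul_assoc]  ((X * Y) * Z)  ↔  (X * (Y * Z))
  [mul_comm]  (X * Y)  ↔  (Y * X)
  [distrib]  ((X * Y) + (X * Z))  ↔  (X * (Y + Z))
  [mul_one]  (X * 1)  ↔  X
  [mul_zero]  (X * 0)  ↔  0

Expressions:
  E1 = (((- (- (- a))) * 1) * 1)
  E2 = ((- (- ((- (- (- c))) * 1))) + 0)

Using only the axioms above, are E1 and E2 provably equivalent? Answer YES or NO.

NO

Every axiom is a valid identity, so a rewrite proof would force E1 and E2 to agree under every assignment.
At a=0, c=1: E1 = 0 but E2 = -1; they differ, so no derivation exists.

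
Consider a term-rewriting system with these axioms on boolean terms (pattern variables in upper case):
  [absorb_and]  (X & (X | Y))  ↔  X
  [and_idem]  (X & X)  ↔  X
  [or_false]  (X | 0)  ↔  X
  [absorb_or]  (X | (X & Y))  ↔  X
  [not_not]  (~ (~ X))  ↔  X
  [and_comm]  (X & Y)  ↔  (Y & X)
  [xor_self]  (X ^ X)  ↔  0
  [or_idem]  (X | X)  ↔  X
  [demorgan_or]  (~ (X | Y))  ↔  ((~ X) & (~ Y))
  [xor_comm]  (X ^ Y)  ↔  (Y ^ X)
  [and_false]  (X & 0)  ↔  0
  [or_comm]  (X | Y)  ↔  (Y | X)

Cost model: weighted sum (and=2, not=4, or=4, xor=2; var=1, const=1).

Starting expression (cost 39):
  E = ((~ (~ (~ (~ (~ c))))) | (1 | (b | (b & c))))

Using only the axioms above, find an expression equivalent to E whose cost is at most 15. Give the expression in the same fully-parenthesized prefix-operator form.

step 1: not_not (→) rewrites (~ (~ (~ c))) into (~ c), now ((~ (~ (~ c))) | (1 | (b | (b & c))))
step 2: absorb_or (→) rewrites (b | (b & c)) into b, now ((~ (~ (~ c))) | (1 | b))
step 3: not_not (→) rewrites (~ (~ (~ c))) into (~ c), reaching cost 15 (bound 15)

((~ c) | (1 | b))   [cost 15]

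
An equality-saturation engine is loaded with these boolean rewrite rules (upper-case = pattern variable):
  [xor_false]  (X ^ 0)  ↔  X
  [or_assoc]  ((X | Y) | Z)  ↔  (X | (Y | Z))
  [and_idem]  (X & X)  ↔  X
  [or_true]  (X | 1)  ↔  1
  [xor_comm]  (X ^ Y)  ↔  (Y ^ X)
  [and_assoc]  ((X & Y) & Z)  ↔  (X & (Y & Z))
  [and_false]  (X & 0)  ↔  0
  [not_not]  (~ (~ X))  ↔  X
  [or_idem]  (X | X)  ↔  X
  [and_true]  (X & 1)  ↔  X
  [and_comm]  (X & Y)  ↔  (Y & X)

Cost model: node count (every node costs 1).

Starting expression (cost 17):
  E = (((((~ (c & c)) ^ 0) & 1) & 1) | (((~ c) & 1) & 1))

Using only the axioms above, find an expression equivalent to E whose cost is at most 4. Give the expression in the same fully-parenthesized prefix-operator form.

(1) (c & c)  =[and_idem →]=  c    ⊢ (((((~ c) ^ 0) & 1) & 1) | (((~ c) & 1) & 1))
(2) ((~ c) & 1)  =[and_true →]=  (~ c)    ⊢ (((((~ c) ^ 0) & 1) & 1) | ((~ c) & 1))
(3) ((~ c) ^ 0)  =[xor_false →]=  (~ c)    ⊢ ((((~ c) & 1) & 1) | ((~ c) & 1))
(4) (((~ c) & 1) & 1)  =[and_true →]=  ((~ c) & 1)    ⊢ (((~ c) & 1) | ((~ c) & 1))
(5) (((~ c) & 1) | ((~ c) & 1))  =[or_idem →]=  ((~ c) & 1)    ⊢ cost 4, within 4

((~ c) & 1)   [cost 4]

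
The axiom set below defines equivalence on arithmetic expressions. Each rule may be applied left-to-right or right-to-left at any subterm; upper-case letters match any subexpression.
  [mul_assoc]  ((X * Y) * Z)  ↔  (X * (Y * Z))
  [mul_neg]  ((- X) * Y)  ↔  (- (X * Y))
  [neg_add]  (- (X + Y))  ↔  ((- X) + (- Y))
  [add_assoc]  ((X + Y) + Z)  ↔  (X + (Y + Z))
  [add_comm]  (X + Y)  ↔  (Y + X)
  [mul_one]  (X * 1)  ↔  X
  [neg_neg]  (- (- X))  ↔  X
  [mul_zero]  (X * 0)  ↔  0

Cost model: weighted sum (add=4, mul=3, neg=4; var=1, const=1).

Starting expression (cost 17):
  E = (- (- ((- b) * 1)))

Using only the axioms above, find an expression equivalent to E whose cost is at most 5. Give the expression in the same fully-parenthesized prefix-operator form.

step 1: neg_neg (→) rewrites (- (- ((- b) * 1))) into ((- b) * 1)
step 2: mul_neg (→) rewrites ((- b) * 1) into (- (b * 1))
step 3: mul_one (→) rewrites (b * 1) into b, reaching cost 5 (bound 5)

(- b)   [cost 5]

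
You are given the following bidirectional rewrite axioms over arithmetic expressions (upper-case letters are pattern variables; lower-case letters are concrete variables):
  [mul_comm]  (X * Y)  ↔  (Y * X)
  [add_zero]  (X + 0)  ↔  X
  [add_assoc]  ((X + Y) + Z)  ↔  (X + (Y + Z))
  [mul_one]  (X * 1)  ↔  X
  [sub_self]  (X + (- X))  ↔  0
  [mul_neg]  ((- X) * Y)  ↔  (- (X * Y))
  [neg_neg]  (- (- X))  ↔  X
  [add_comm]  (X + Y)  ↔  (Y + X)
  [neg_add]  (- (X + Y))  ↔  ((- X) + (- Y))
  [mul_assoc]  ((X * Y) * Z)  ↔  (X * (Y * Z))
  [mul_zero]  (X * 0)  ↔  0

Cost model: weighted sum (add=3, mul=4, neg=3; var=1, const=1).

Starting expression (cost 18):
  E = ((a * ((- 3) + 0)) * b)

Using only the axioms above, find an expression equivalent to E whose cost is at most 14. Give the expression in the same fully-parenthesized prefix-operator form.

(1) (a * ((- 3) + 0))  =[mul_comm →]=  (((- 3) + 0) * a)    ⊢ ((((- 3) + 0) * a) * b)
(2) ((- 3) + 0)  =[add_zero →]=  (- 3)    ⊢ cost 14, within 14

(((- 3) * a) * b)   [cost 14]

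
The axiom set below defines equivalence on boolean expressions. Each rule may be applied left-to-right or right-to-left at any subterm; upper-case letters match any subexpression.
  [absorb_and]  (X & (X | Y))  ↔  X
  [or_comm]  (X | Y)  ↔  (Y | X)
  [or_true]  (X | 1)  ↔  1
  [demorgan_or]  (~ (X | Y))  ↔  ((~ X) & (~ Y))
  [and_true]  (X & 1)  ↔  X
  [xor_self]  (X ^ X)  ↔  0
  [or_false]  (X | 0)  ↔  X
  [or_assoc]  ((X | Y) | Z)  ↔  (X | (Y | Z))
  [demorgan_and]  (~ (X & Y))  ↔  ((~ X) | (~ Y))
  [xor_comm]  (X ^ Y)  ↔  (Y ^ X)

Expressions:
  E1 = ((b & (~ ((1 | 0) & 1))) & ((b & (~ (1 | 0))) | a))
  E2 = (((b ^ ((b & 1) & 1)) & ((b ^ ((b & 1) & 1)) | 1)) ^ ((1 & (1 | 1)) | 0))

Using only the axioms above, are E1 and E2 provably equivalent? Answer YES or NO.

NO

The axioms are sound identities: if E1 ↔* E2 then E1 and E2 evaluate identically under any assignment.
Under a=0, b=0: E1 evaluates to 0, E2 to 1. Distinct ⇒ no rewrite sequence connects them.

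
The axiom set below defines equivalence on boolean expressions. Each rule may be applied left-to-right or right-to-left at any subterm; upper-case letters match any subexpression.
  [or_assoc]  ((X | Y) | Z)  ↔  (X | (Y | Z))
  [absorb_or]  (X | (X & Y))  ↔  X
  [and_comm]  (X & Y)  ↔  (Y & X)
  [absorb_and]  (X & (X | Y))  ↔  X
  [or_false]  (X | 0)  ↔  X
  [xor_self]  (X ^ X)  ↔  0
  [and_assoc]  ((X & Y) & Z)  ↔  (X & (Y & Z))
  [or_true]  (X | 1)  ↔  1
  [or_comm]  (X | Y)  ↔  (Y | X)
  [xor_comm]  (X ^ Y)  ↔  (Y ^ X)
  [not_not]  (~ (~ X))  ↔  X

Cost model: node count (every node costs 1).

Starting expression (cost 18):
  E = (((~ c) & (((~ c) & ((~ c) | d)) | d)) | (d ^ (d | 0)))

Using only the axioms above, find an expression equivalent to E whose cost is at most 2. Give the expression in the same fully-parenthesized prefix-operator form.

(~ c)   [cost 2]

(1) ((~ c) & ((~ c) | d))  =[absorb_and →]=  (~ c)    ⊢ (((~ c) & ((~ c) | d)) | (d ^ (d | 0)))
(2) ((~ c) & ((~ c) | d))  =[absorb_and →]=  (~ c)    ⊢ ((~ c) | (d ^ (d | 0)))
(3) (d | 0)  =[or_false →]=  d    ⊢ ((~ c) | (d ^ d))
(4) (d ^ d)  =[xor_self →]=  0    ⊢ ((~ c) | 0)
(5) ((~ c) | 0)  =[or_false →]=  (~ c)    ⊢ cost 2, within 2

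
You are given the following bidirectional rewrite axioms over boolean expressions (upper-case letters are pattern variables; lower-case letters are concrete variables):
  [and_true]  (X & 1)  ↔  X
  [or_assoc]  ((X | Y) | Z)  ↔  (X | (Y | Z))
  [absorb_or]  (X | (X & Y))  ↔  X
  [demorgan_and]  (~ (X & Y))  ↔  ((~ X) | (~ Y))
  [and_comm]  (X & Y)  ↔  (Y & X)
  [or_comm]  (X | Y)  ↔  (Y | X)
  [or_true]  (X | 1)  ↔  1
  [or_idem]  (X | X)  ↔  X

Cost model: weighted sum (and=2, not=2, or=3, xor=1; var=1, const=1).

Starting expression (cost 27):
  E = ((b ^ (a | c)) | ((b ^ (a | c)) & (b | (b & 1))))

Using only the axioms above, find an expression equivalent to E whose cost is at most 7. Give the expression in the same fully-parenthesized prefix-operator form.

(1) (b & 1)  =[and_true →]=  b    ⊢ ((b ^ (a | c)) | ((b ^ (a | c)) & (b | b)))
(2) (b | b)  =[or_idem →]=  b    ⊢ ((b ^ (a | c)) | ((b ^ (a | c)) & b))
(3) ((b ^ (a | c)) | ((b ^ (a | c)) & b))  =[absorb_or →]=  (b ^ (a | c))    ⊢ cost 7, within 7

(b ^ (a | c))   [cost 7]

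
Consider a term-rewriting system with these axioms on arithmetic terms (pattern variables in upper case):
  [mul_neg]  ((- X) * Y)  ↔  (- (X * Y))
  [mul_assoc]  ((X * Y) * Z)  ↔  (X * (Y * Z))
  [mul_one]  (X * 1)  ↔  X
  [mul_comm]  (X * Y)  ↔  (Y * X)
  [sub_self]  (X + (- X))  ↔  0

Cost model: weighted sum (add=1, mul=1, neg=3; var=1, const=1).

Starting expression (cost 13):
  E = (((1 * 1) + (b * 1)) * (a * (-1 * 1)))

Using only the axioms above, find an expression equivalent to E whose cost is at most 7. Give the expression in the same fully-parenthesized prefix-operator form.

1. [mul_one →] (1 * 1)  →  1;  E = ((1 + (b * 1)) * (a * (-1 * 1)))
2. [mul_one →] (-1 * 1)  →  -1;  E = ((1 + (b * 1)) * (a * -1))
3. [mul_one →] (b * 1)  →  b;  cost 7 ≤ 7, done

((1 + b) * (a * -1))   [cost 7]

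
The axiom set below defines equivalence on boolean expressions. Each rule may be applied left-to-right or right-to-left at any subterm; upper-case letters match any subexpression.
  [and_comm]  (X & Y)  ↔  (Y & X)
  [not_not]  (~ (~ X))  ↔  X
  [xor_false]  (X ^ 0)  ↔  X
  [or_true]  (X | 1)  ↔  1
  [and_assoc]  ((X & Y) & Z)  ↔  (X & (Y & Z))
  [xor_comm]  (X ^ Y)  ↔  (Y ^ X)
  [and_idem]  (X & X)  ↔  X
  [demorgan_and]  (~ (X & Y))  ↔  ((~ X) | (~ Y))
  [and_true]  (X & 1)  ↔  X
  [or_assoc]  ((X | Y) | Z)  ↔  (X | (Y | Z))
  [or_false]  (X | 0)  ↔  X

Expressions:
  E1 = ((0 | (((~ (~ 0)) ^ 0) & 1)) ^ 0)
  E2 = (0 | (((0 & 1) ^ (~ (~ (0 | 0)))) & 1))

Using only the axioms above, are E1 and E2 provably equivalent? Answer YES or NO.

step 1: not_not (→) rewrites (~ (~ 0)) into 0, now ((0 | ((0 ^ 0) & 1)) ^ 0)
step 2: xor_false (→) rewrites (0 ^ 0) into 0, now ((0 | (0 & 1)) ^ 0)
step 3: xor_false (→) rewrites ((0 | (0 & 1)) ^ 0) into (0 | (0 & 1))
step 4: and_true (→) rewrites (0 & 1) into 0, now (0 | 0)
step 5: not_not (←) rewrites 0 into (~ (~ 0)), now (0 | (~ (~ 0)))
step 6: xor_false (←) rewrites (~ (~ 0)) into ((~ (~ 0)) ^ 0), now (0 | ((~ (~ 0)) ^ 0))
step 7: or_false (←) rewrites 0 into (0 | 0), now (0 | ((~ (~ (0 | 0))) ^ 0))
step 8: xor_comm (→) rewrites ((~ (~ (0 | 0))) ^ 0) into (0 ^ (~ (~ (0 | 0)))), now (0 | (0 ^ (~ (~ (0 | 0)))))
step 9: and_true (←) rewrites 0 into (0 & 1), now (0 | ((0 & 1) ^ (~ (~ (0 | 0)))))
step 10: and_true (←) rewrites ((0 & 1) ^ (~ (~ (0 | 0)))) into (((0 & 1) ^ (~ (~ (0 | 0)))) & 1), which is E2

YES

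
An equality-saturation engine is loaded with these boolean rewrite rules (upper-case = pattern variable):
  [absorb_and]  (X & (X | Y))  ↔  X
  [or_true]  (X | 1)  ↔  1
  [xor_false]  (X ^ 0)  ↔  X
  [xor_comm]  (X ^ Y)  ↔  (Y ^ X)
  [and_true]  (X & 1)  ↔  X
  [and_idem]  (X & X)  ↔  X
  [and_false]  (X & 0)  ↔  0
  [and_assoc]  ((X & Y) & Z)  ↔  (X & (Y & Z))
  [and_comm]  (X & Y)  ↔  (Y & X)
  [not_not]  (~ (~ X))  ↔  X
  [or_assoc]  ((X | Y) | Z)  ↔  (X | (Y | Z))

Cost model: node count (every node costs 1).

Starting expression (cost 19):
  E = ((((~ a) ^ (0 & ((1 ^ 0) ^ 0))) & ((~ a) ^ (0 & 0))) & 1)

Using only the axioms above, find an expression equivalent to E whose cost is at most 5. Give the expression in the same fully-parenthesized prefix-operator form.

(1) ((1 ^ 0) ^ 0)  =[xor_false →]=  (1 ^ 0)    ⊢ ((((~ a) ^ (0 & (1 ^ 0))) & ((~ a) ^ (0 & 0))) & 1)
(2) (0 & 0)  =[and_idem →]=  0    ⊢ ((((~ a) ^ (0 & (1 ^ 0))) & ((~ a) ^ 0)) & 1)
(3) (1 ^ 0)  =[xor_false →]=  1    ⊢ ((((~ a) ^ (0 & 1)) & ((~ a) ^ 0)) & 1)
(4) ((((~ a) ^ (0 & 1)) & ((~ a) ^ 0)) & 1)  =[and_assoc →]=  (((~ a) ^ (0 & 1)) & (((~ a) ^ 0) & 1))
(5) (0 & 1)  =[and_true →]=  0    ⊢ (((~ a) ^ 0) & (((~ a) ^ 0) & 1))
(6) (((~ a) ^ 0) & 1)  =[and_true →]=  ((~ a) ^ 0)    ⊢ (((~ a) ^ 0) & ((~ a) ^ 0))
(7) ((~ a) ^ 0)  =[xor_false →]=  (~ a)    ⊢ (((~ a) ^ 0) & (~ a))
(8) ((~ a) ^ 0)  =[xor_false →]=  (~ a)    ⊢ cost 5, within 5

((~ a) & (~ a))   [cost 5]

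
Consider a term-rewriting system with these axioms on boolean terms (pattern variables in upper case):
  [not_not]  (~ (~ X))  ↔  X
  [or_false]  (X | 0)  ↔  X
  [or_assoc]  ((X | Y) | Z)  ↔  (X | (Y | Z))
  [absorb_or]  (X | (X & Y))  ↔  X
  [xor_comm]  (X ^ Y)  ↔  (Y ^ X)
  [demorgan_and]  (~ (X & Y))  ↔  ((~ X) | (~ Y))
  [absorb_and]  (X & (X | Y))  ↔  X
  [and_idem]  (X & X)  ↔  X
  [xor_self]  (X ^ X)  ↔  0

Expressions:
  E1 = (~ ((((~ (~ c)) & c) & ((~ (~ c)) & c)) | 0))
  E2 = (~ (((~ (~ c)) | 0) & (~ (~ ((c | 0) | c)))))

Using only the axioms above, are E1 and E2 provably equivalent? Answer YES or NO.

YES

step 1: and_idem (→) rewrites (((~ (~ c)) & c) & ((~ (~ c)) & c)) into ((~ (~ c)) & c), now (~ (((~ (~ c)) & c) | 0))
step 2: not_not (→) rewrites (~ (~ c)) into c, now (~ ((c & c) | 0))
step 3: and_idem (→) rewrites (c & c) into c, now (~ (c | 0))
step 4: absorb_and (←) rewrites (c | 0) into ((c | 0) & ((c | 0) | c)), now (~ ((c | 0) & ((c | 0) | c)))
step 5: not_not (←) rewrites ((c | 0) | c) into (~ (~ ((c | 0) | c))), now (~ ((c | 0) & (~ (~ ((c | 0) | c)))))
step 6: not_not (←) rewrites c into (~ (~ c)), which is E2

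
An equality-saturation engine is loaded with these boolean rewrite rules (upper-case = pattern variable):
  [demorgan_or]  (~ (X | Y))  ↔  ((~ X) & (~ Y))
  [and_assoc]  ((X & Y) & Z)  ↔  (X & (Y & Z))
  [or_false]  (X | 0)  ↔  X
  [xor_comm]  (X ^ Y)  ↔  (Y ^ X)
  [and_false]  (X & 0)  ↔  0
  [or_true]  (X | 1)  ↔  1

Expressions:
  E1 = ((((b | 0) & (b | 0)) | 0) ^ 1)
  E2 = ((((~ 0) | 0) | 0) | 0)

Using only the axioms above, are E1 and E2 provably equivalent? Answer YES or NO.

Every axiom is a valid identity, so a rewrite proof would force E1 and E2 to agree under every assignment.
At b=1: E1 = 0 but E2 = 1; they differ, so no derivation exists.

NO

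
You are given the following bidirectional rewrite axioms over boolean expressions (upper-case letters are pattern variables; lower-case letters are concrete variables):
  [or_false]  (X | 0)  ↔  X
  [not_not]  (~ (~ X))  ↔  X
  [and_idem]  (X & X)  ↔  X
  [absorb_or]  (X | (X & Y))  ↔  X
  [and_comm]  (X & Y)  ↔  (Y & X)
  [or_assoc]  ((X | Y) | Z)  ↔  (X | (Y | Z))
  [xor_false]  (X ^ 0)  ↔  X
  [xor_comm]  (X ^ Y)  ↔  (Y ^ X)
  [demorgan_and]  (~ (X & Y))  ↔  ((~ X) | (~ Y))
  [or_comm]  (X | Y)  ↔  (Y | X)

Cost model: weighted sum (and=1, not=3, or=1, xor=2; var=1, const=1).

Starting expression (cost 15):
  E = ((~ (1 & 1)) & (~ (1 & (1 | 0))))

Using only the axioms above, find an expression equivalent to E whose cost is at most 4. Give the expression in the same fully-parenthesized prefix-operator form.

(~ 1)   [cost 4]

1. [or_false →] (1 | 0)  →  1;  E = ((~ (1 & 1)) & (~ (1 & 1)))
2. [and_idem →] ((~ (1 & 1)) & (~ (1 & 1)))  →  (~ (1 & 1))
3. [and_idem →] (1 & 1)  →  1;  cost 4 ≤ 4, done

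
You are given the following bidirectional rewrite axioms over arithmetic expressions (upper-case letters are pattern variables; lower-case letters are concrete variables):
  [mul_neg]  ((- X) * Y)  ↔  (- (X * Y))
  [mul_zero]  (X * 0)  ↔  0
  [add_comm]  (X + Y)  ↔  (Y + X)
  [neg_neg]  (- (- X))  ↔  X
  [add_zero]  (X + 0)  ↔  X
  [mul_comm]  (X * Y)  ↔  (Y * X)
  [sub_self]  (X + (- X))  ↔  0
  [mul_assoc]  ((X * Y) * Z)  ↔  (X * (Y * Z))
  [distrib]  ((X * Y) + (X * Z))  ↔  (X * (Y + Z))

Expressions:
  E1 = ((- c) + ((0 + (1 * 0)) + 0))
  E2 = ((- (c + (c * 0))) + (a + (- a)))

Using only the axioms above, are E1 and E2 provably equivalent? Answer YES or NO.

YES

1. [mul_zero →] (1 * 0)  →  0;  E1 = ((- c) + ((0 + 0) + 0))
2. [add_zero →] ((0 + 0) + 0)  →  (0 + 0);  E1 = ((- c) + (0 + 0))
3. [add_zero →] (0 + 0)  →  0;  E1 = ((- c) + 0)
4. [add_zero →] ((- c) + 0)  →  (- c)
5. [add_zero ←] c  →  (c + 0);  E1 = (- (c + 0))
6. [add_zero ←] (- (c + 0))  →  ((- (c + 0)) + 0)
7. [sub_self ←] 0  →  (a + (- a));  E1 = ((- (c + 0)) + (a + (- a)))
8. [mul_zero ←] 0  →  (c * 0);  this is E2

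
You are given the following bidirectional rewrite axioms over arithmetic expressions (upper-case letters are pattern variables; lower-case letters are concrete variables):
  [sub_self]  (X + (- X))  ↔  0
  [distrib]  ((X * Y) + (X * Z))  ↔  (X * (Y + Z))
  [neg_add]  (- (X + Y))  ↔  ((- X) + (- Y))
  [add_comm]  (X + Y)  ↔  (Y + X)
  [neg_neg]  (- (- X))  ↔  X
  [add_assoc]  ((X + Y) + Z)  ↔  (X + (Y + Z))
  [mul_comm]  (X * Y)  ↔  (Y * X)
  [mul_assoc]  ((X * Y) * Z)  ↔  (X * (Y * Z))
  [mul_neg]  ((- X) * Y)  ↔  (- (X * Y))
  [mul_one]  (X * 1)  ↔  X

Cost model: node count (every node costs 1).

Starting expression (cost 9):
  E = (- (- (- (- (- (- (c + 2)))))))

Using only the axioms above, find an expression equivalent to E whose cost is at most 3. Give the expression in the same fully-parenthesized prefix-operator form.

1. [neg_neg →] (- (- (- (- (c + 2)))))  →  (- (- (c + 2)));  E = (- (- (- (- (c + 2)))))
2. [neg_neg →] (- (- (- (c + 2))))  →  (- (c + 2));  E = (- (- (c + 2)))
3. [neg_neg →] (- (- (c + 2)))  →  (c + 2);  cost 3 ≤ 3, done

(c + 2)   [cost 3]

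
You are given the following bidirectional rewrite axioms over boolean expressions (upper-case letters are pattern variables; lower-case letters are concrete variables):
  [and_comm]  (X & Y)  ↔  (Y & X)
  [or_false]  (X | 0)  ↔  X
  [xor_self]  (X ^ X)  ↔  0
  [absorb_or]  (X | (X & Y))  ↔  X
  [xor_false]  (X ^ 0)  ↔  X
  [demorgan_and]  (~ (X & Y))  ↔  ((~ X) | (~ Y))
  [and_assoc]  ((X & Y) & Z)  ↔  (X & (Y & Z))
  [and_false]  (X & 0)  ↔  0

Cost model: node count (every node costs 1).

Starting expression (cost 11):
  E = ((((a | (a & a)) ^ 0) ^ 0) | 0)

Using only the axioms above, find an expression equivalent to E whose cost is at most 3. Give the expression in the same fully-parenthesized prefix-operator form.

(a ^ 0)   [cost 3]

step 1: xor_false (→) rewrites (((a | (a & a)) ^ 0) ^ 0) into ((a | (a & a)) ^ 0), now (((a | (a & a)) ^ 0) | 0)
step 2: absorb_or (→) rewrites (a | (a & a)) into a, now ((a ^ 0) | 0)
step 3: or_false (→) rewrites ((a ^ 0) | 0) into (a ^ 0), reaching cost 3 (bound 3)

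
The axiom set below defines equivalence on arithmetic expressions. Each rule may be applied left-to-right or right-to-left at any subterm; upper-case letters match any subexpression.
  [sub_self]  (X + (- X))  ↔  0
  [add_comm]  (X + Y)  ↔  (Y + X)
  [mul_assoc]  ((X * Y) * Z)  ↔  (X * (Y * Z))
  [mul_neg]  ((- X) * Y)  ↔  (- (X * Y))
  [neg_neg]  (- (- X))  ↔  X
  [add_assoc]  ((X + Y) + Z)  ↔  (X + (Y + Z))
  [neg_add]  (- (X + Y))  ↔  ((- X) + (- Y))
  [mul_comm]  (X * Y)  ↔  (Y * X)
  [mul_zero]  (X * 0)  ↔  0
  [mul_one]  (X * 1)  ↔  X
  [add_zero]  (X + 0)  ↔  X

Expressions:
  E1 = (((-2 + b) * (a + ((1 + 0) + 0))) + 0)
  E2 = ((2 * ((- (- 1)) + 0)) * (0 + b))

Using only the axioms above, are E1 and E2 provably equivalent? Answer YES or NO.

NO

Every axiom is a valid identity, so a rewrite proof would force E1 and E2 to agree under every assignment.
At a=0, b=0: E1 = -2 but E2 = 0; they differ, so no derivation exists.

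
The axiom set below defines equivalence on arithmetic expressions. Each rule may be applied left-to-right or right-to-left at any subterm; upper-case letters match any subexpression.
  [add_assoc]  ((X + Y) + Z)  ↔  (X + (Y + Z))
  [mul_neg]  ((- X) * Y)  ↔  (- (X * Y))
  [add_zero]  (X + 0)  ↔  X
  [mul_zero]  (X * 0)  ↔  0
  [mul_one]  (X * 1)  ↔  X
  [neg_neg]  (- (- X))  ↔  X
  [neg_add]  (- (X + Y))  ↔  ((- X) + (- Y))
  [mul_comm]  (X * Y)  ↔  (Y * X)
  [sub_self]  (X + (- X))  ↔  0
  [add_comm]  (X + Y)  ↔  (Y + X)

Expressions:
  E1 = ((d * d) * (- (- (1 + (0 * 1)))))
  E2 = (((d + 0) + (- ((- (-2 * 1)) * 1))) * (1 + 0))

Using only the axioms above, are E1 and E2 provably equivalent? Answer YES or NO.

All listed rules preserve value, hence provable equivalence implies equal values everywhere; look for a separating assignment.
d=0 gives E1 ↦ 0, E2 ↦ -2; values differ ⇒ not provably equivalent.

NO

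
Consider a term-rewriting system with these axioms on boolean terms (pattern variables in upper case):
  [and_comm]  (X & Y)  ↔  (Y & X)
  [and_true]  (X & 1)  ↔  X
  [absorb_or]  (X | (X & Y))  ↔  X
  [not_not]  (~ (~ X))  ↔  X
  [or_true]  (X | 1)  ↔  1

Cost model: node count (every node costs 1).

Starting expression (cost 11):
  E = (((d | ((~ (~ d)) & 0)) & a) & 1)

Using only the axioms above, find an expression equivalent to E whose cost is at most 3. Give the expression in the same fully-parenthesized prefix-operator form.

(d & a)   [cost 3]

(1) (~ (~ d))  =[not_not →]=  d    ⊢ (((d | (d & 0)) & a) & 1)
(2) (((d | (d & 0)) & a) & 1)  =[and_true →]=  ((d | (d & 0)) & a)
(3) (d | (d & 0))  =[absorb_or →]=  d    ⊢ cost 3, within 3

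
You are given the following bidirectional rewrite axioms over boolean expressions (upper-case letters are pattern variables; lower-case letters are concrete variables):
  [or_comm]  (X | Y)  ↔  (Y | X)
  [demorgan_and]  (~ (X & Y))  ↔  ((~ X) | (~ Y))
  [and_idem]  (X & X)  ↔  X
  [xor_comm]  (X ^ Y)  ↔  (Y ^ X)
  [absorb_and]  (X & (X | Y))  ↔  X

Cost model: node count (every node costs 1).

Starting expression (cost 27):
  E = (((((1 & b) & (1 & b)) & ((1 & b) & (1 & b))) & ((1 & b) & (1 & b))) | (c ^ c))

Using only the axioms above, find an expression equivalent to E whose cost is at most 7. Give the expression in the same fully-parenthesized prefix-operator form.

((1 & b) | (c ^ c))   [cost 7]

(1) (((1 & b) & (1 & b)) & ((1 & b) & (1 & b)))  =[and_idem →]=  ((1 & b) & (1 & b))    ⊢ ((((1 & b) & (1 & b)) & ((1 & b) & (1 & b))) | (c ^ c))
(2) (((1 & b) & (1 & b)) & ((1 & b) & (1 & b)))  =[and_idem →]=  ((1 & b) & (1 & b))    ⊢ (((1 & b) & (1 & b)) | (c ^ c))
(3) ((1 & b) & (1 & b))  =[and_idem →]=  (1 & b)    ⊢ cost 7, within 7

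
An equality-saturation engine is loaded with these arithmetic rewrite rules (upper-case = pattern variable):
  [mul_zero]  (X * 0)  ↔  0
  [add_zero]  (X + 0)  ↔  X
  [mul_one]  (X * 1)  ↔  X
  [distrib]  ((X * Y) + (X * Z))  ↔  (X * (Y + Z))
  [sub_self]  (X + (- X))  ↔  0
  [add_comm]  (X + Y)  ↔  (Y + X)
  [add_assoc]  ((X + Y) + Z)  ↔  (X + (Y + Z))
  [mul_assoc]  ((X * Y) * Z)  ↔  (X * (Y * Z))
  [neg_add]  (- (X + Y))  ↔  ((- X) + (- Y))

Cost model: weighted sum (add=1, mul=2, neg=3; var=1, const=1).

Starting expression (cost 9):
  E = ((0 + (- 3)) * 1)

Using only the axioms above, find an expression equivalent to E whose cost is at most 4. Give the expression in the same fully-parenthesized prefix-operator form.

(- 3)   [cost 4]

1. [add_comm →] (0 + (- 3))  →  ((- 3) + 0);  E = (((- 3) + 0) * 1)
2. [add_zero →] ((- 3) + 0)  →  (- 3);  E = ((- 3) * 1)
3. [mul_one →] ((- 3) * 1)  →  (- 3);  cost 4 ≤ 4, done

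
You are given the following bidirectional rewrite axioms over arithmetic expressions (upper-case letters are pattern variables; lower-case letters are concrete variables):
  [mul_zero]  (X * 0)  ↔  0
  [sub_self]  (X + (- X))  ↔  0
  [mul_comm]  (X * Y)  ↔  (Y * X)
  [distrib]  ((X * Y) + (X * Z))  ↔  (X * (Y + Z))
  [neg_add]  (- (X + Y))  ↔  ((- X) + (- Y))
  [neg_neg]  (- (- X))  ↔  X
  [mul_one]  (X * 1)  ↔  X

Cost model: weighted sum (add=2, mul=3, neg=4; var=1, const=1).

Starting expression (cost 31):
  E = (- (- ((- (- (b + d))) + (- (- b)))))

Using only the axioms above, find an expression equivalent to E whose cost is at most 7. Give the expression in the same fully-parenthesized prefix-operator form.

((b + d) + b)   [cost 7]

(1) (- (- (b + d)))  =[neg_neg →]=  (b + d)    ⊢ (- (- ((b + d) + (- (- b)))))
(2) (- (- ((b + d) + (- (- b)))))  =[neg_neg →]=  ((b + d) + (- (- b)))
(3) (- (- b))  =[neg_neg →]=  b    ⊢ cost 7, within 7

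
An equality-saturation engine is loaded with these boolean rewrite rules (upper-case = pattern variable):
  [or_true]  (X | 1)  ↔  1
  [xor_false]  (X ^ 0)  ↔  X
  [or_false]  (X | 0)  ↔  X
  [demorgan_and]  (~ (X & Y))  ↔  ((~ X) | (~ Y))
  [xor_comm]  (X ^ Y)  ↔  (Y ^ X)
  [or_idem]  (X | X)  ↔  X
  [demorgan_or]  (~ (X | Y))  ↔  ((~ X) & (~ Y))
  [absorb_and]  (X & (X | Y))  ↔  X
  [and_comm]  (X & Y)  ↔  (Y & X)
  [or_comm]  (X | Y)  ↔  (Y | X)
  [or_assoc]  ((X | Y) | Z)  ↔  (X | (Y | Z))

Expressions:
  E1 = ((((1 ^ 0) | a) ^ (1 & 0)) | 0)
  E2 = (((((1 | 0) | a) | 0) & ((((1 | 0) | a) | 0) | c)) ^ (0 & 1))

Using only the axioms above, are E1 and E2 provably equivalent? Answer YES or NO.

(1) ((((1 ^ 0) | a) ^ (1 & 0)) | 0)  =[or_false →]=  (((1 ^ 0) | a) ^ (1 & 0))
(2) (1 & 0)  =[and_comm →]=  (0 & 1)    ⊢ (((1 ^ 0) | a) ^ (0 & 1))
(3) (1 ^ 0)  =[xor_false →]=  1    ⊢ ((1 | a) ^ (0 & 1))
(4) (1 | a)  =[or_false ←]=  ((1 | a) | 0)    ⊢ (((1 | a) | 0) ^ (0 & 1))
(5) 1  =[or_false ←]=  (1 | 0)    ⊢ ((((1 | 0) | a) | 0) ^ (0 & 1))
(6) (((1 | 0) | a) | 0)  =[absorb_and ←]=  ((((1 | 0) | a) | 0) & ((((1 | 0) | a) | 0) | c))    ⊢ E2

YES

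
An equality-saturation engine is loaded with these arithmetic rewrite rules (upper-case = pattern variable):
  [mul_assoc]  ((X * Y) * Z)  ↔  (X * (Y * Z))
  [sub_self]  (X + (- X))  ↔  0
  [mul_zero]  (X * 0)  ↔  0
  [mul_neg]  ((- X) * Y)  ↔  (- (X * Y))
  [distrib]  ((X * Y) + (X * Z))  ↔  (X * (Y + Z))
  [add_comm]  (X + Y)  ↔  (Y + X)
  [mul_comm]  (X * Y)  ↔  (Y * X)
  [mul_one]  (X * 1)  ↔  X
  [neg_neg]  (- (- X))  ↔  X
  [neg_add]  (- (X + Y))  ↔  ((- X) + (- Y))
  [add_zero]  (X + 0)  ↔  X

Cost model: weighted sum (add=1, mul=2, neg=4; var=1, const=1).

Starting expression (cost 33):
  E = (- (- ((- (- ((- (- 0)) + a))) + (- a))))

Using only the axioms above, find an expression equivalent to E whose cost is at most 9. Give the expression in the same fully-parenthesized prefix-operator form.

step 1: neg_neg (→) rewrites (- (- 0)) into 0, now (- (- ((- (- (0 + a))) + (- a))))
step 2: neg_neg (→) rewrites (- (- ((- (- (0 + a))) + (- a)))) into ((- (- (0 + a))) + (- a))
step 3: neg_neg (→) rewrites (- (- (0 + a))) into (0 + a), reaching cost 9 (bound 9)

((0 + a) + (- a))   [cost 9]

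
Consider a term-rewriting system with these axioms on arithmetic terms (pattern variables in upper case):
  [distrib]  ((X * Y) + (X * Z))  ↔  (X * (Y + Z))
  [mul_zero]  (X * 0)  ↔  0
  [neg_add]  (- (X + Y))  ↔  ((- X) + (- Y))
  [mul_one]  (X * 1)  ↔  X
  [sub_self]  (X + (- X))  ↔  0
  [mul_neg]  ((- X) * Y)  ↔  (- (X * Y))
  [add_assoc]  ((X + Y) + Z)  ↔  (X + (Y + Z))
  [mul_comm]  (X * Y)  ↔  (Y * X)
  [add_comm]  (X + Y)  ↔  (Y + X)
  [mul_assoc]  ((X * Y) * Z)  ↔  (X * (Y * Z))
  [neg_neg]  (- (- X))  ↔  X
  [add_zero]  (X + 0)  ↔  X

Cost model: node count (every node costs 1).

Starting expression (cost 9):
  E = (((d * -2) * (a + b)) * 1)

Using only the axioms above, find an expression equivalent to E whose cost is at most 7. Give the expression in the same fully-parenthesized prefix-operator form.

((d * -2) * (a + b))   [cost 7]

step 1: mul_assoc (→) rewrites (((d * -2) * (a + b)) * 1) into ((d * -2) * ((a + b) * 1))
step 2: mul_one (→) rewrites ((a + b) * 1) into (a + b), reaching cost 7 (bound 7)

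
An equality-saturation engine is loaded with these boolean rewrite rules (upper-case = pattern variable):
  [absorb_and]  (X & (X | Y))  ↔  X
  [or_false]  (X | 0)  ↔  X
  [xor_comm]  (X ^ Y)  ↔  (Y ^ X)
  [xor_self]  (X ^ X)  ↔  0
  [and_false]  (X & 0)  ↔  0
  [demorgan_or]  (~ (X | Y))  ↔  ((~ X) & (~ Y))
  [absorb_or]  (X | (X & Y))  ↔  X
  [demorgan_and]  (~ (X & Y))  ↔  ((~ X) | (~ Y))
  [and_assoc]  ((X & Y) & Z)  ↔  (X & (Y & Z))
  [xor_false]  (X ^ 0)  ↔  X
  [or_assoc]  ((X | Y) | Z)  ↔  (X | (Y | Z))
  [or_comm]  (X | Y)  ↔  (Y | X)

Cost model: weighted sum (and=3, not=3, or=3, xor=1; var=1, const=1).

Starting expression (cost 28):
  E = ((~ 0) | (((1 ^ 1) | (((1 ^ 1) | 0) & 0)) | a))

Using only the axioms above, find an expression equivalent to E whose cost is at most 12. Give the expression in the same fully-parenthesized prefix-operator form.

(1) ((1 ^ 1) | 0)  =[or_false →]=  (1 ^ 1)    ⊢ ((~ 0) | (((1 ^ 1) | ((1 ^ 1) & 0)) | a))
(2) ((1 ^ 1) | ((1 ^ 1) & 0))  =[absorb_or →]=  (1 ^ 1)    ⊢ ((~ 0) | ((1 ^ 1) | a))
(3) (1 ^ 1)  =[xor_self →]=  0    ⊢ cost 12, within 12

((~ 0) | (0 | a))   [cost 12]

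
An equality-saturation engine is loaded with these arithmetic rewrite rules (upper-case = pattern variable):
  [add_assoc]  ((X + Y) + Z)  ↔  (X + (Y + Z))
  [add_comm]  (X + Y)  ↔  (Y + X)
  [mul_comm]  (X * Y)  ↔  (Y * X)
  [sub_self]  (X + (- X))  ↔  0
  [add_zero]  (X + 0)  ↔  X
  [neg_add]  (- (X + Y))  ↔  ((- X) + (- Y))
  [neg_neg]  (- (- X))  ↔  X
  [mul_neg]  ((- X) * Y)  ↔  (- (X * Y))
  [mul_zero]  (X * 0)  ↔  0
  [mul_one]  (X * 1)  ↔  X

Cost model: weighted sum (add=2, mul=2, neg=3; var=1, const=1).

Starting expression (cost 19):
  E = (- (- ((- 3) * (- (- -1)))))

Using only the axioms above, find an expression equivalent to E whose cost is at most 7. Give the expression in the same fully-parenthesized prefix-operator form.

((- 3) * -1)   [cost 7]

1. [neg_neg →] (- (- -1))  →  -1;  E = (- (- ((- 3) * -1)))
2. [neg_neg →] (- (- ((- 3) * -1)))  →  ((- 3) * -1);  cost 7 ≤ 7, done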